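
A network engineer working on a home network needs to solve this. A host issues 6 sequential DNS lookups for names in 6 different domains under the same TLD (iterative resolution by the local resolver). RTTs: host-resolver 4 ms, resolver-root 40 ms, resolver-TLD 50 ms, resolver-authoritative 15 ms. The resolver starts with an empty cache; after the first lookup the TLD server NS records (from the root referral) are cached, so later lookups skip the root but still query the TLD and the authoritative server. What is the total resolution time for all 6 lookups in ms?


Lookup 1 (cold cache): local + root + TLD + auth = 4 + 40 + 50 + 15 = 109 ms
Lookups 2..6 (TLD NS cached -> skip root; new domain -> still ask TLD and auth): local + TLD + auth = 4 + 50 + 15 = 69 ms each
Remaining 5 lookups: 5 * 69 = 345 ms
Total = 109 + 345 = 454 ms

454


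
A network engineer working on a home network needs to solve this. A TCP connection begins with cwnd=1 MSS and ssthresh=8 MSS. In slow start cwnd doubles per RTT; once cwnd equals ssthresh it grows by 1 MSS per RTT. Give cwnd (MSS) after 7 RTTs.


RTT 0: cwnd = 1 MSS (initial)
RTT 1: cwnd = 2 MSS (slow start, doubled)
RTT 2: cwnd = 4 MSS (slow start, doubled)
RTT 3: cwnd = 8 MSS (slow start, doubled)
RTT 4: cwnd = 9 MSS (congestion avoidance, +1)
RTT 5: cwnd = 10 MSS (congestion avoidance, +1)
RTT 6: cwnd = 11 MSS (congestion avoidance, +1)
RTT 7: cwnd = 12 MSS (congestion avoidance, +1)

12


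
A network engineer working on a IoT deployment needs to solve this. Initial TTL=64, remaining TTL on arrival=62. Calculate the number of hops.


Given: initial TTL = 64, received TTL = 62
Hops = initial TTL - received TTL
Hops = 64 - 62 = 2

2


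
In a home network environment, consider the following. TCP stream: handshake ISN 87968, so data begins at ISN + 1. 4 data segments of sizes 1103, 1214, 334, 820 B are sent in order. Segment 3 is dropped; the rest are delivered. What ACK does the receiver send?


SYN uses sequence number 87968; first data byte = ISN + 1 = 87969.
Segment 1: SEQ = 87969, len = 1103 B, covers [87969, 89071]
Segment 2: SEQ = 89072, len = 1214 B, covers [89072, 90285]
Segment 3: SEQ = 90286, len = 334 B, covers [90286, 90619] [LOST]
Segment 4: SEQ = 90620, len = 820 B, covers [90620, 91439]
In-order data received: bytes [87969, 90285] (segments 1..2).
Segment 3 missing -> gap begins at byte 90286; later segments buffered out of order.
Cumulative ACK = next expected in-order byte = 87969 + 1103 + 1214 = 90286

90286


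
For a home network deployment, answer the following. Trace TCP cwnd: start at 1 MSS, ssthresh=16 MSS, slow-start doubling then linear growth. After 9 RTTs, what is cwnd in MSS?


RTT 0: cwnd = 1 MSS (initial)
RTT 1: cwnd = 2 MSS (slow start, doubled)
RTT 2: cwnd = 4 MSS (slow start, doubled)
RTT 3: cwnd = 8 MSS (slow start, doubled)
RTT 4: cwnd = 16 MSS (slow start, doubled)
RTT 5: cwnd = 17 MSS (congestion avoidance, +1)
RTT 6: cwnd = 18 MSS (congestion avoidance, +1)
RTT 7: cwnd = 19 MSS (congestion avoidance, +1)
RTT 8: cwnd = 20 MSS (congestion avoidance, +1)
RTT 9: cwnd = 21 MSS (congestion avoidance, +1)

21


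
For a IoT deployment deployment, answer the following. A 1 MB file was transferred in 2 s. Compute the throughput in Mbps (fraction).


Given: file = 1 MB, time = 2 s
File in Mb = 1 * 8 = 8 Mb
Throughput = 8 / 2 Mbps
Throughput = 4 Mbps

4


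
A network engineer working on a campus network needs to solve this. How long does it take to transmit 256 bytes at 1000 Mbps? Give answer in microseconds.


Given: packet = 256 bytes, bandwidth = 1000 Mbps
Packet in bits = 256 * 8 = 2048 bits
Bandwidth = 1000 * 10^6 = 1000000000 bps
Time = 2048 / 1000000000 seconds
Time in us = 2048 * 10^6 / 1000000000 = 2.048

2.048


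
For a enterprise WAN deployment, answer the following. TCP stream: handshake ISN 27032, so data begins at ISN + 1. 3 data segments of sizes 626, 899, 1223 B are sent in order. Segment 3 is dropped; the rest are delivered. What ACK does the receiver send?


SYN uses sequence number 27032; first data byte = ISN + 1 = 27033.
Segment 1: SEQ = 27033, len = 626 B, covers [27033, 27658]
Segment 2: SEQ = 27659, len = 899 B, covers [27659, 28557]
Segment 3: SEQ = 28558, len = 1223 B, covers [28558, 29780] [LOST]
In-order data received: bytes [27033, 28557] (segments 1..2).
Segment 3 missing -> gap begins at byte 28558.
Cumulative ACK = next expected in-order byte = 27033 + 626 + 899 = 28558

28558


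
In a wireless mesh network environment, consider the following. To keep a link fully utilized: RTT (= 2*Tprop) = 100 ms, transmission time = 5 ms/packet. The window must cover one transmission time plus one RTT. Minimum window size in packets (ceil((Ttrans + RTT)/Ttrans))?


Given: Ttrans = 5 ms, RTT = 100 ms (= 2 * Tprop, Tprop = 50 ms)
Time until first ACK returns = Ttrans + RTT = 5 + 100 = 105 ms
Need W * Ttrans >= Ttrans + RTT  ->  W >= (Ttrans + RTT) / Ttrans
(Ttrans + RTT) / Ttrans = 105 / 5 = 21
W_min = ceil(21) = 21

21


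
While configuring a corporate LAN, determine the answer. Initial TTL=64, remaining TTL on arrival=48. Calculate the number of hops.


Given: initial TTL = 64, received TTL = 48
Hops = initial TTL - received TTL
Hops = 64 - 48 = 16

16


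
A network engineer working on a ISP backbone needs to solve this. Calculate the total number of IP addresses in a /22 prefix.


Given: CIDR prefix /22
Host bits = 32 - 22 = 10
Total addresses = 2^10 = 1024

1024


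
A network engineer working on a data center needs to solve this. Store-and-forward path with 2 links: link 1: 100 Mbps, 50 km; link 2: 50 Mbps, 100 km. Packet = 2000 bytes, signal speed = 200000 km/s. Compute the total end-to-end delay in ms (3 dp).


Packet = 2000 bytes = 16000 bits. Store-and-forward: sum (t_trans + t_prop) per link.
Link 1: t_trans = 16000/(100*10^6) s = 0.1600 ms; t_prop = 50/200000 s = 0.2500 ms; subtotal = 0.4100 ms
Link 2: t_trans = 16000/(50*10^6) s = 0.3200 ms; t_prop = 100/200000 s = 0.5000 ms; subtotal = 0.8200 ms
End-to-end = 0.4100 + 0.8200 = 1.2300 ms -> 1.230 ms (3 dp)

1.230


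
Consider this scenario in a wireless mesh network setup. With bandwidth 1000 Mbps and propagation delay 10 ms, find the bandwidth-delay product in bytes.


Given: bandwidth = 1000 Mbps, delay = 10 ms
BDP in bits = 1000 * 10^6 * 10 / 1000
BDP in bits = 10000000
BDP in bytes = 10000000 / 8 = 1250000

1250000


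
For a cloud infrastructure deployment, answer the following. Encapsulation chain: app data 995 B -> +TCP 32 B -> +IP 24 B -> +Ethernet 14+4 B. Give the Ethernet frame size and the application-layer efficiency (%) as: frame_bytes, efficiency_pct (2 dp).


TCP segment = 995 + 32 = 1027 B
IP packet = 1027 + 24 = 1051 B
Ethernet frame = 1051 + 14 + 4 = 1069 B
Efficiency = app / frame = 995 / 1069 = 0.930776 = 93.0776% -> 93.08% (2 dp)

1069, 93.08


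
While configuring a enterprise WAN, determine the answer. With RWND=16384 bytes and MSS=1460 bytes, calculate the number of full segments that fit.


Given: RWND = 16384 bytes, MSS = 1460 bytes
Full segments = floor(RWND / MSS)
Full segments = floor(16384 / 1460)
Full segments = floor(11.2219) = 11

11


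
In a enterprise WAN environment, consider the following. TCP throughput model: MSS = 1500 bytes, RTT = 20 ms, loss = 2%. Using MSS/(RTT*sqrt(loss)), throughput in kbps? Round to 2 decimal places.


Given: MSS = 1500 bytes, RTT = 20 ms, loss = 2%
RTT in seconds = 20 / 1000 = 0.02
Loss rate = 2% = 0.02
sqrt(loss) = sqrt(0.02) = 0.141421356237
Throughput (bytes/s) = 1500 / (0.02 * 0.141421356237) = 530330.0859
Throughput (kbps) = 530330.0859 * 8 / 1000 = 4242.640687 -> 4242.64 kbps (2 dp)

4242.64


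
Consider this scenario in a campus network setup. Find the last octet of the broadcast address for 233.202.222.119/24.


Given: IP = 233.202.222.119, prefix = /24
Host bits = 32 - 24 = 8
Network last octet = 119 AND mask = 0
Host part size = 2^8 - 1 = 255
Broadcast last octet = 0 OR 255 = 255

255


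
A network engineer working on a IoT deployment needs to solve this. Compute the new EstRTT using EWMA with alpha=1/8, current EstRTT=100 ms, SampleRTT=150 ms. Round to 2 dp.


Given: EstRTT = 100 ms, SampleRTT = 150 ms, alpha = 1/8
New EstRTT = (1 - alpha) * EstRTT + alpha * SampleRTT
(7/8) * 100 = 87.5
(1/8) * 150 = 18.75
New EstRTT = 87.5 + 18.75 = 106.25 ms -> 106.25 ms (2 dp)

106.25


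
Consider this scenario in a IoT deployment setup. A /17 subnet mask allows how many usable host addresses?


Given: subnet mask /17
Host bits = 32 - 17 = 15
Total addresses = 2^15 = 32768
Usable hosts = 32768 - 2 (network + broadcast) = 32766

32766


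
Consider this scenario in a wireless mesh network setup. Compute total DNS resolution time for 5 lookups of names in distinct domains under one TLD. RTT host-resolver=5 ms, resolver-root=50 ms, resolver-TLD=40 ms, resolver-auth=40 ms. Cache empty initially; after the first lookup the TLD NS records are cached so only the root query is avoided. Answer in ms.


Lookup 1 (cold cache): local + root + TLD + auth = 5 + 50 + 40 + 40 = 135 ms
Lookups 2..5 (TLD NS cached -> skip root; new domain -> still ask TLD and auth): local + TLD + auth = 5 + 40 + 40 = 85 ms each
Remaining 4 lookups: 4 * 85 = 340 ms
Total = 135 + 340 = 475 ms

475


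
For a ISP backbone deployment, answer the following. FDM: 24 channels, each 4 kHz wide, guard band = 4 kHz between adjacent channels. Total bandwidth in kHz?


Given: 24 channels, 4 kHz each, guard = 4 kHz
Channel bandwidth = 24 * 4 = 96 kHz
Guard bands = 23 gaps * 4 kHz = 92 kHz
Total = 96 + 92 = 188 kHz

188


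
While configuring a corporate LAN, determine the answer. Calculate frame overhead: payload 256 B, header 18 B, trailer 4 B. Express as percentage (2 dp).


Given: payload = 256 B, header = 18 B, trailer = 4 B
Overhead bytes = header + trailer = 18 + 4 = 22
Total frame = payload + overhead = 256 + 22 = 278
Overhead % = 22 / 278 * 100 = 7.9137% -> 7.91% (2 dp)

7.91


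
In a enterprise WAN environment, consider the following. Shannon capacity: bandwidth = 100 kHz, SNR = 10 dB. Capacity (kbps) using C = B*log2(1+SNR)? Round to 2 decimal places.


Given: B = 100 kHz, SNR = 10 dB
SNR linear = 10^(10/10) = 10
1 + SNR = 11
log2(11) = 3.4594316186
C = 100 * 1000 * 3.4594316186 = 345943.1619 bps
C = 345.943162 kbps -> 345.94 kbps (2 dp)

345.94


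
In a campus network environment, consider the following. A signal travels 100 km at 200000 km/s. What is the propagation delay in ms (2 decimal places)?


Given: distance = 100 km, speed = 200000 km/s
Delay = distance / speed = 100 / 200000 seconds
Delay in ms = 100 * 1000 / 200000
Delay = 0.5000 ms
Rounded to 2 dp = 0.50 ms

0.50


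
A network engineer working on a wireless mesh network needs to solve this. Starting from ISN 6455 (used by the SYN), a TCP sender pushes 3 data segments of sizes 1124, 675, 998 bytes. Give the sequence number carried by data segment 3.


The SYN occupies sequence number ISN = 6455, so the first data byte is ISN + 1 = 6456.
SEQ of data segment i = (ISN + 1) + sum of payload sizes of segments 1..i-1.
Segment 1: SEQ = 6456, payload = 1124 bytes
Segment 2: SEQ = 7580, payload = 675 bytes
Segment 3: SEQ = 8255, payload = 998 bytes
SEQ of segment 3 = 6456 + 1124 + 675 = 8255

8255


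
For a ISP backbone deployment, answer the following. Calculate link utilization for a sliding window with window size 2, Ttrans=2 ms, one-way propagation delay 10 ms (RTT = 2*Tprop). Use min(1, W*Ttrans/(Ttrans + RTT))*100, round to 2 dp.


Given: W = 2, Ttrans = 2 ms, RTT = 20 ms (= 2 * Tprop, Tprop = 10 ms)
Cycle time = Ttrans + RTT = 2 + 20 = 22 ms (first packet sent until its ACK returns)
W * Ttrans = 2 * 2 = 4 ms of sending per cycle
W * Ttrans / (Ttrans + RTT) = 4 / 22 = 0.181818
U = min(1, 0.181818) = 0.181818
U% = 18.18%

18.18


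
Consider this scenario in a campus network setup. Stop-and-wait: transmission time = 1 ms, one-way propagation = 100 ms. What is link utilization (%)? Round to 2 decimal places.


Given: Ttrans = 1 ms, Tprop = 100 ms
RTT = 2 * Tprop = 2 * 100 = 200 ms
U = Ttrans / (Ttrans + RTT)
U = 1 / (1 + 200)
U = 1 / 201 = 0.004975
U% = 0.50%

0.50


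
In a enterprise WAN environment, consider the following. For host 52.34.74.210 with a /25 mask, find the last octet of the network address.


Given: IP = 52.34.74.210, prefix = /25
Subnet mask = 255.255.255.128
Last octet of IP: 210
Last octet of mask: 128
Network last octet = 210 AND 128 = 128

128


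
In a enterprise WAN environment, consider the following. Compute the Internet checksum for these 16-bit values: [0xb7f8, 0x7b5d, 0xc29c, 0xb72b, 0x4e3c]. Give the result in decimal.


Given words: [0xb7f8, 0x7b5d, 0xc29c, 0xb72b, 0x4e3c]
Step 1: Sum all words
Raw sum = 47096 + 31581 + 49820 + 46891 + 20028 = 195416
Step 2: Fold carry: (64344 + 2) = 64346
One's complement = ~64346 & 0xFFFF = 1189

1189


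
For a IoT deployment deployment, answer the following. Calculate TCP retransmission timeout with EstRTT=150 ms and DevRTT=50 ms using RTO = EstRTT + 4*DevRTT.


Given: EstRTT = 150 ms, DevRTT = 50 ms
Timeout = EstRTT + 4 * DevRTT
4 * DevRTT = 4 * 50 = 200
Timeout = 150 + 200 = 350 ms

350


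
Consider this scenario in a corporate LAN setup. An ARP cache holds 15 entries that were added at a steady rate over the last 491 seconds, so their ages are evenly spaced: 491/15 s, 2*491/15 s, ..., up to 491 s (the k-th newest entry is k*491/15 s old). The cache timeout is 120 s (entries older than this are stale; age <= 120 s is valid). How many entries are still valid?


Ages are k * 491/15 s for k = 1..15 (spacing = 32.7333 s).
Entry k is valid iff k * 491/15 <= 120 iff k <= 15 * 120 / 491 = 3.6660
n_valid = floor(3.6660) = 3
(n_stale = 15 - 3 = 12)

3


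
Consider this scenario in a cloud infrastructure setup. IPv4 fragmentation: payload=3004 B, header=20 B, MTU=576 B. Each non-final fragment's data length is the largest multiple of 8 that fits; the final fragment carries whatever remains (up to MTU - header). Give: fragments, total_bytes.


Max data per non-final fragment = floor((MTU - header)/8)*8 = floor((576 - 20)/8)*8 = floor(556/8)*8 = 552 B
Final fragment needs no 8-byte alignment: it can carry up to MTU - header = 556 B
Non-final fragments needed = ceil((payload - 556) / 552) = ceil(2448/552) = ceil(4.4348) = 5
Number of fragments = 5 + 1 = 6
Fragment sizes (data): 5 * 552 B + 244 B (last, 244 <= 556 OK)
Total bytes sent = payload + n_frags * header = 3004 + 6*20 = 3004 + 120 = 3124 B

6, 3124


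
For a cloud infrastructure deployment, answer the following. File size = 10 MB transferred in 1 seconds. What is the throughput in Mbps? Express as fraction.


Given: file = 10 MB, time = 1 s
File in Mb = 10 * 8 = 80 Mb
Throughput = 80 / 1 Mbps
Throughput = 80 Mbps

80


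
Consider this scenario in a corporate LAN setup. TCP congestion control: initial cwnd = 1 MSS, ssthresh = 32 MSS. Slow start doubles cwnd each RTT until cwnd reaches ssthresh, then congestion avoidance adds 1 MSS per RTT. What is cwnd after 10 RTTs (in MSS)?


RTT 0: cwnd = 1 MSS (initial)
RTT 1: cwnd = 2 MSS (slow start, doubled)
RTT 2: cwnd = 4 MSS (slow start, doubled)
RTT 3: cwnd = 8 MSS (slow start, doubled)
RTT 4: cwnd = 16 MSS (slow start, doubled)
RTT 5: cwnd = 32 MSS (slow start, doubled)
RTT 6: cwnd = 33 MSS (congestion avoidance, +1)
RTT 7: cwnd = 34 MSS (congestion avoidance, +1)
RTT 8: cwnd = 35 MSS (congestion avoidance, +1)
RTT 9: cwnd = 36 MSS (congestion avoidance, +1)
RTT 10: cwnd = 37 MSS (congestion avoidance, +1)

37


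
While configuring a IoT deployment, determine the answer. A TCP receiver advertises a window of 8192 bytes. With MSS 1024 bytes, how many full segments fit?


Given: RWND = 8192 bytes, MSS = 1024 bytes
Full segments = floor(RWND / MSS)
Full segments = floor(8192 / 1024)
Full segments = floor(8.0) = 8

8


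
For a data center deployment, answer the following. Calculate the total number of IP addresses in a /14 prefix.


Given: CIDR prefix /14
Host bits = 32 - 14 = 18
Total addresses = 2^18 = 262144

262144


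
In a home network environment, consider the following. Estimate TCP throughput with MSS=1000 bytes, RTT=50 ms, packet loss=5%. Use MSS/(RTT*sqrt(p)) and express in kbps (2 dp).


Given: MSS = 1000 bytes, RTT = 50 ms, loss = 5%
RTT in seconds = 50 / 1000 = 0.05
Loss rate = 5% = 0.05
sqrt(loss) = sqrt(0.05) = 0.223606797750
Throughput (bytes/s) = 1000 / (0.05 * 0.223606797750) = 89442.7191
Throughput (kbps) = 89442.7191 * 8 / 1000 = 715.541753 -> 715.54 kbps (2 dp)

715.54


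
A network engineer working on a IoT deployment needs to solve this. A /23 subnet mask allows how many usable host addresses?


Given: subnet mask /23
Host bits = 32 - 23 = 9
Total addresses = 2^9 = 512
Usable hosts = 512 - 2 (network + broadcast) = 510

510


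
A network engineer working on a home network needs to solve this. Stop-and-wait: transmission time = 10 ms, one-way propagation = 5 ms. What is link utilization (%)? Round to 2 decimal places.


Given: Ttrans = 10 ms, Tprop = 5 ms
RTT = 2 * Tprop = 2 * 5 = 10 ms
U = Ttrans / (Ttrans + RTT)
U = 10 / (10 + 10)
U = 10 / 20 = 0.5
U% = 50.00%

50.00


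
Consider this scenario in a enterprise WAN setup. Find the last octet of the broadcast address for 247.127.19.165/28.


Given: IP = 247.127.19.165, prefix = /28
Host bits = 32 - 28 = 4
Network last octet = 165 AND mask = 160
Host part size = 2^4 - 1 = 15
Broadcast last octet = 160 OR 15 = 175

175


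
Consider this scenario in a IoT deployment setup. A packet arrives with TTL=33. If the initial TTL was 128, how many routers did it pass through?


Given: initial TTL = 128, received TTL = 33
Hops = initial TTL - received TTL
Hops = 128 - 33 = 95

95


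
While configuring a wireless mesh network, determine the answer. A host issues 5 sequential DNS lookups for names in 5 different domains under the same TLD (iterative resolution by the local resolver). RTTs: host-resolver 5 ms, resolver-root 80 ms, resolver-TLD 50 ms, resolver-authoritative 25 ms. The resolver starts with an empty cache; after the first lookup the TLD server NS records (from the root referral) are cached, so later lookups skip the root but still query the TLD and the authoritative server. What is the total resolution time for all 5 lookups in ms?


Lookup 1 (cold cache): local + root + TLD + auth = 5 + 80 + 50 + 25 = 160 ms
Lookups 2..5 (TLD NS cached -> skip root; new domain -> still ask TLD and auth): local + TLD + auth = 5 + 50 + 25 = 80 ms each
Remaining 4 lookups: 4 * 80 = 320 ms
Total = 160 + 320 = 480 ms

480


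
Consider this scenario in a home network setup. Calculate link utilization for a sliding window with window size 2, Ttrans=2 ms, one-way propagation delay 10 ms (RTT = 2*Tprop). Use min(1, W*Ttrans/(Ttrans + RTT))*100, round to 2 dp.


Given: W = 2, Ttrans = 2 ms, RTT = 20 ms (= 2 * Tprop, Tprop = 10 ms)
Cycle time = Ttrans + RTT = 2 + 20 = 22 ms (first packet sent until its ACK returns)
W * Ttrans = 2 * 2 = 4 ms of sending per cycle
W * Ttrans / (Ttrans + RTT) = 4 / 22 = 0.181818
U = min(1, 0.181818) = 0.181818
U% = 18.18%

18.18


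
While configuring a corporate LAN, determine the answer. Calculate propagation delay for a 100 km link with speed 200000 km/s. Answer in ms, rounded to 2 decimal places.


Given: distance = 100 km, speed = 200000 km/s
Delay = distance / speed = 100 / 200000 seconds
Delay in ms = 100 * 1000 / 200000
Delay = 0.5000 ms
Rounded to 2 dp = 0.50 ms

0.50


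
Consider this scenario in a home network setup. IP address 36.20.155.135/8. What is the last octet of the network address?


Given: IP = 36.20.155.135, prefix = /8
Subnet mask = 255.0.0.0
Last octet of IP: 135
Last octet of mask: 0
Network last octet = 135 AND 0 = 0

0


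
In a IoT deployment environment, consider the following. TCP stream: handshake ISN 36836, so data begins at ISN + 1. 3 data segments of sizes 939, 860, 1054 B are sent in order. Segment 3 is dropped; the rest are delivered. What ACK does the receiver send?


SYN uses sequence number 36836; first data byte = ISN + 1 = 36837.
Segment 1: SEQ = 36837, len = 939 B, covers [36837, 37775]
Segment 2: SEQ = 37776, len = 860 B, covers [37776, 38635]
Segment 3: SEQ = 38636, len = 1054 B, covers [38636, 39689] [LOST]
In-order data received: bytes [36837, 38635] (segments 1..2).
Segment 3 missing -> gap begins at byte 38636.
Cumulative ACK = next expected in-order byte = 36837 + 939 + 860 = 38636

38636


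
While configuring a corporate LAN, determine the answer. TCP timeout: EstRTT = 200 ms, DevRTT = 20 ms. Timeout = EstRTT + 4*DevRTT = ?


Given: EstRTT = 200 ms, DevRTT = 20 ms
Timeout = EstRTT + 4 * DevRTT
4 * DevRTT = 4 * 20 = 80
Timeout = 200 + 80 = 280 ms

280


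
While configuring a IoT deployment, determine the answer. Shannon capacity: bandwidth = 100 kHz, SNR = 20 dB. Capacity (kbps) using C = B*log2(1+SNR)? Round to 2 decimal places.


Given: B = 100 kHz, SNR = 20 dB
SNR linear = 10^(20/10) = 100
1 + SNR = 101
log2(101) = 6.6582114828
C = 100 * 1000 * 6.6582114828 = 665821.1483 bps
C = 665.821148 kbps -> 665.82 kbps (2 dp)

665.82


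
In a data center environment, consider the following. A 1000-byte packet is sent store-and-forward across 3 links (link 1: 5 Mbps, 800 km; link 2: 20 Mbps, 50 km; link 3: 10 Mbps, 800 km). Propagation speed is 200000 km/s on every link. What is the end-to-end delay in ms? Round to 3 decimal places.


Packet = 1000 bytes = 8000 bits. Store-and-forward: sum (t_trans + t_prop) per link.
Link 1: t_trans = 8000/(5*10^6) s = 1.6000 ms; t_prop = 800/200000 s = 4.0000 ms; subtotal = 5.6000 ms
Link 2: t_trans = 8000/(20*10^6) s = 0.4000 ms; t_prop = 50/200000 s = 0.2500 ms; subtotal = 0.6500 ms
Link 3: t_trans = 8000/(10*10^6) s = 0.8000 ms; t_prop = 800/200000 s = 4.0000 ms; subtotal = 4.8000 ms
End-to-end = 5.6000 + 0.6500 + 4.8000 = 11.0500 ms -> 11.050 ms (3 dp)

11.050


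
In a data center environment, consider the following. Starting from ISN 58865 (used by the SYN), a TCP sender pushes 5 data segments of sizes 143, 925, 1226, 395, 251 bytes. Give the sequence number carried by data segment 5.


The SYN occupies sequence number ISN = 58865, so the first data byte is ISN + 1 = 58866.
SEQ of data segment i = (ISN + 1) + sum of payload sizes of segments 1..i-1.
Segment 1: SEQ = 58866, payload = 143 bytes
Segment 2: SEQ = 59009, payload = 925 bytes
Segment 3: SEQ = 59934, payload = 1226 bytes
Segment 4: SEQ = 61160, payload = 395 bytes
Segment 5: SEQ = 61555, payload = 251 bytes
SEQ of segment 5 = 58866 + 143 + 925 + 1226 + 395 = 61555

61555


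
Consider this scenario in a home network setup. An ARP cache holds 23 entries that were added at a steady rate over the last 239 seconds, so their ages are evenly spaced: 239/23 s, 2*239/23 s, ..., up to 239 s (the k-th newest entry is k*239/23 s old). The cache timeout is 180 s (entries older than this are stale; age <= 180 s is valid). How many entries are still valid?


Ages are k * 239/23 s for k = 1..23 (spacing = 10.3913 s).
Entry k is valid iff k * 239/23 <= 180 iff k <= 23 * 180 / 239 = 17.3222
n_valid = floor(17.3222) = 17
(n_stale = 23 - 17 = 6)

17


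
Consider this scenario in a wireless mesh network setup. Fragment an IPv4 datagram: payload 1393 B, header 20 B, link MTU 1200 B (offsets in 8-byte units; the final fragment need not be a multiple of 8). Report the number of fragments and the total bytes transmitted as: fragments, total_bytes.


Max data per non-final fragment = floor((MTU - header)/8)*8 = floor((1200 - 20)/8)*8 = floor(1180/8)*8 = 1176 B
Final fragment needs no 8-byte alignment: it can carry up to MTU - header = 1180 B
Non-final fragments needed = ceil((payload - 1180) / 1176) = ceil(213/1176) = ceil(0.1811) = 1
Number of fragments = 1 + 1 = 2
Fragment sizes (data): 1 * 1176 B + 217 B (last, 217 <= 1180 OK)
Total bytes sent = payload + n_frags * header = 1393 + 2*20 = 1393 + 40 = 1433 B

2, 1433


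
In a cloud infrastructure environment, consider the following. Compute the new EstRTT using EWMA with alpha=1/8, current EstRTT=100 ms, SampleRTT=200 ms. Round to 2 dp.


Given: EstRTT = 100 ms, SampleRTT = 200 ms, alpha = 1/8
New EstRTT = (1 - alpha) * EstRTT + alpha * SampleRTT
(7/8) * 100 = 87.5
(1/8) * 200 = 25
New EstRTT = 87.5 + 25 = 112.5 ms -> 112.50 ms (2 dp)

112.50


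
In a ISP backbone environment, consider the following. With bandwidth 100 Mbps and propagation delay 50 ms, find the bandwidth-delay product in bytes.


Given: bandwidth = 100 Mbps, delay = 50 ms
BDP in bits = 100 * 10^6 * 50 / 1000
BDP in bits = 5000000
BDP in bytes = 5000000 / 8 = 625000

625000


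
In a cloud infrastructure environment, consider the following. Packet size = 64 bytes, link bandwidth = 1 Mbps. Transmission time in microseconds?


Given: packet = 64 bytes, bandwidth = 1 Mbps
Packet in bits = 64 * 8 = 512 bits
Bandwidth = 1 * 10^6 = 1000000 bps
Time = 512 / 1000000 seconds
Time in us = 512 * 10^6 / 1000000 = 512

512


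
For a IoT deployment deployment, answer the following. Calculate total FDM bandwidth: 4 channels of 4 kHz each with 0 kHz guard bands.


Given: 4 channels, 4 kHz each, guard = 0 kHz
Channel bandwidth = 4 * 4 = 16 kHz
Guard bands = 3 gaps * 0 kHz = 0 kHz
Total = 16 + 0 = 16 kHz

16


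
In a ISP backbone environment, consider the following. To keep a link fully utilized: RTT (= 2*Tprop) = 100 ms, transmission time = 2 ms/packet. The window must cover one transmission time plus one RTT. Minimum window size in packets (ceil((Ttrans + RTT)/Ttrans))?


Given: Ttrans = 2 ms, RTT = 100 ms (= 2 * Tprop, Tprop = 50 ms)
Time until first ACK returns = Ttrans + RTT = 2 + 100 = 102 ms
Need W * Ttrans >= Ttrans + RTT  ->  W >= (Ttrans + RTT) / Ttrans
(Ttrans + RTT) / Ttrans = 102 / 2 = 51
W_min = ceil(51) = 51

51


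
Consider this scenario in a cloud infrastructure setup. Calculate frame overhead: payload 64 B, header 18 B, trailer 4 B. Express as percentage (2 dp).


Given: payload = 64 B, header = 18 B, trailer = 4 B
Overhead bytes = header + trailer = 18 + 4 = 22
Total frame = payload + overhead = 64 + 22 = 86
Overhead % = 22 / 86 * 100 = 25.5814% -> 25.58% (2 dp)

25.58


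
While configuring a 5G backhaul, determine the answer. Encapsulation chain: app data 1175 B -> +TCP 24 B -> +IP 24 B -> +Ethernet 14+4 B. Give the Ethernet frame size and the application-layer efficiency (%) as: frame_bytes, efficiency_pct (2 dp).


TCP segment = 1175 + 24 = 1199 B
IP packet = 1199 + 24 = 1223 B
Ethernet frame = 1223 + 14 + 4 = 1241 B
Efficiency = app / frame = 1175 / 1241 = 0.946817 = 94.6817% -> 94.68% (2 dp)

1241, 94.68


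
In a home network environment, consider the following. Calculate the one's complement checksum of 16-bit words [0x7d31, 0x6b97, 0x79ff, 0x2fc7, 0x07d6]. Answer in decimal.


Given words: [0x7d31, 0x6b97, 0x79ff, 0x2fc7, 0x07d6]
Step 1: Sum all words
Raw sum = 32049 + 27543 + 31231 + 12231 + 2006 = 105060
Step 2: Fold carry: (39524 + 1) = 39525
One's complement = ~39525 & 0xFFFF = 26010

26010


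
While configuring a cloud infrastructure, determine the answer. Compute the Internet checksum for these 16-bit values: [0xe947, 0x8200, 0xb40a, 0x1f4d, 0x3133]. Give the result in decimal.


Given words: [0xe947, 0x8200, 0xb40a, 0x1f4d, 0x3133]
Step 1: Sum all words
Raw sum = 59719 + 33280 + 46090 + 8013 + 12595 = 159697
Step 2: Fold carry: (28625 + 2) = 28627
One's complement = ~28627 & 0xFFFF = 36908

36908


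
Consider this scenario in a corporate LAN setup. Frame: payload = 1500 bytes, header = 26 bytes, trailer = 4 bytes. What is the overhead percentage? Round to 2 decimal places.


Given: payload = 1500 B, header = 26 B, trailer = 4 B
Overhead bytes = header + trailer = 26 + 4 = 30
Total frame = payload + overhead = 1500 + 30 = 1530
Overhead % = 30 / 1530 * 100 = 1.9608% -> 1.96% (2 dp)

1.96


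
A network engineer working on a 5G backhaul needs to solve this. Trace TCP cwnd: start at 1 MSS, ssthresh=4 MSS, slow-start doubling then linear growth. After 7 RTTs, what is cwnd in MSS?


RTT 0: cwnd = 1 MSS (initial)
RTT 1: cwnd = 2 MSS (slow start, doubled)
RTT 2: cwnd = 4 MSS (slow start, doubled)
RTT 3: cwnd = 5 MSS (congestion avoidance, +1)
RTT 4: cwnd = 6 MSS (congestion avoidance, +1)
RTT 5: cwnd = 7 MSS (congestion avoidance, +1)
RTT 6: cwnd = 8 MSS (congestion avoidance, +1)
RTT 7: cwnd = 9 MSS (congestion avoidance, +1)

9


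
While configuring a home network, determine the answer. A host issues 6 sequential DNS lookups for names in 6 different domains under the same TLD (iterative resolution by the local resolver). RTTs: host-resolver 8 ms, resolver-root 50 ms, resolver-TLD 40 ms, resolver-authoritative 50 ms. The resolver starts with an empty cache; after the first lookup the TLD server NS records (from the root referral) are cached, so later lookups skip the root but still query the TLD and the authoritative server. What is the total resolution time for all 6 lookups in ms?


Lookup 1 (cold cache): local + root + TLD + auth = 8 + 50 + 40 + 50 = 148 ms
Lookups 2..6 (TLD NS cached -> skip root; new domain -> still ask TLD and auth): local + TLD + auth = 8 + 40 + 50 = 98 ms each
Remaining 5 lookups: 5 * 98 = 490 ms
Total = 148 + 490 = 638 ms

638


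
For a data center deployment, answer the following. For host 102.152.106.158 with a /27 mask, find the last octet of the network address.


Given: IP = 102.152.106.158, prefix = /27
Subnet mask = 255.255.255.224
Last octet of IP: 158
Last octet of mask: 224
Network last octet = 158 AND 224 = 128

128


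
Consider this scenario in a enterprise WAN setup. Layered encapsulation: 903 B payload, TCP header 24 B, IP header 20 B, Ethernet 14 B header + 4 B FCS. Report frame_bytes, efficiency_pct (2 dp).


TCP segment = 903 + 24 = 927 B
IP packet = 927 + 20 = 947 B
Ethernet frame = 947 + 14 + 4 = 965 B
Efficiency = app / frame = 903 / 965 = 0.935751 = 93.5751% -> 93.58% (2 dp)

965, 93.58


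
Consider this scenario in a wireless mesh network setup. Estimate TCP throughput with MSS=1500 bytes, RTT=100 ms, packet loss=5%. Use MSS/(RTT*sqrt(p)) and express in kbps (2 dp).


Given: MSS = 1500 bytes, RTT = 100 ms, loss = 5%
RTT in seconds = 100 / 1000 = 0.1
Loss rate = 5% = 0.05
sqrt(loss) = sqrt(0.05) = 0.223606797750
Throughput (bytes/s) = 1500 / (0.1 * 0.223606797750) = 67082.0393
Throughput (kbps) = 67082.0393 * 8 / 1000 = 536.656315 -> 536.66 kbps (2 dp)

536.66


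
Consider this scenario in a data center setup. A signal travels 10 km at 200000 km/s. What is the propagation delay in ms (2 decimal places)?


Given: distance = 10 km, speed = 200000 km/s
Delay = distance / speed = 10 / 200000 seconds
Delay in ms = 10 * 1000 / 200000
Delay = 0.0500 ms
Rounded to 2 dp = 0.05 ms

0.05


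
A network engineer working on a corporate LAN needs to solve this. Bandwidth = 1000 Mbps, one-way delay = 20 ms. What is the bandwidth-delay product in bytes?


Given: bandwidth = 1000 Mbps, delay = 20 ms
BDP in bits = 1000 * 10^6 * 20 / 1000
BDP in bits = 20000000
BDP in bytes = 20000000 / 8 = 2500000

2500000


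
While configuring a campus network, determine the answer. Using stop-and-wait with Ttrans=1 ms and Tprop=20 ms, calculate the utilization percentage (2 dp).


Given: Ttrans = 1 ms, Tprop = 20 ms
RTT = 2 * Tprop = 2 * 20 = 40 ms
U = Ttrans / (Ttrans + RTT)
U = 1 / (1 + 40)
U = 1 / 41 = 0.02439
U% = 2.44%

2.44


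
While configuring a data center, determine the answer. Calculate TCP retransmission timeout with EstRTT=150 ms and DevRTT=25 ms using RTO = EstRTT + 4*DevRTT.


Given: EstRTT = 150 ms, DevRTT = 25 ms
Timeout = EstRTT + 4 * DevRTT
4 * DevRTT = 4 * 25 = 100
Timeout = 150 + 100 = 250 ms

250


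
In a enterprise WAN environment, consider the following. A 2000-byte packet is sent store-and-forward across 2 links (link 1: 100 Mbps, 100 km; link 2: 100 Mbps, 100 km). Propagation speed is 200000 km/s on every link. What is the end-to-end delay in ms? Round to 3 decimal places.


Packet = 2000 bytes = 16000 bits. Store-and-forward: sum (t_trans + t_prop) per link.
Link 1: t_trans = 16000/(100*10^6) s = 0.1600 ms; t_prop = 100/200000 s = 0.5000 ms; subtotal = 0.6600 ms
Link 2: t_trans = 16000/(100*10^6) s = 0.1600 ms; t_prop = 100/200000 s = 0.5000 ms; subtotal = 0.6600 ms
End-to-end = 0.6600 + 0.6600 = 1.3200 ms -> 1.320 ms (3 dp)

1.320


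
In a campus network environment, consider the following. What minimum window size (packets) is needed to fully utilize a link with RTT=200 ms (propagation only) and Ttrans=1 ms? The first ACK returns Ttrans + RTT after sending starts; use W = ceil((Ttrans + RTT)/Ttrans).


Given: Ttrans = 1 ms, RTT = 200 ms (= 2 * Tprop, Tprop = 100 ms)
Time until first ACK returns = Ttrans + RTT = 1 + 200 = 201 ms
Need W * Ttrans >= Ttrans + RTT  ->  W >= (Ttrans + RTT) / Ttrans
(Ttrans + RTT) / Ttrans = 201 / 1 = 201
W_min = ceil(201) = 201

201


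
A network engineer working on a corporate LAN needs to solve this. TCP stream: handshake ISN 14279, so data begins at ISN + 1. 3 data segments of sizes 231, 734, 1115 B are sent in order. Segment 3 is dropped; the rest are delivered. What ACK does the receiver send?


SYN uses sequence number 14279; first data byte = ISN + 1 = 14280.
Segment 1: SEQ = 14280, len = 231 B, covers [14280, 14510]
Segment 2: SEQ = 14511, len = 734 B, covers [14511, 15244]
Segment 3: SEQ = 15245, len = 1115 B, covers [15245, 16359] [LOST]
In-order data received: bytes [14280, 15244] (segments 1..2).
Segment 3 missing -> gap begins at byte 15245.
Cumulative ACK = next expected in-order byte = 14280 + 231 + 734 = 15245

15245


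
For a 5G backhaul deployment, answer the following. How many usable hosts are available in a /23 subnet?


Given: subnet mask /23
Host bits = 32 - 23 = 9
Total addresses = 2^9 = 512
Usable hosts = 512 - 2 (network + broadcast) = 510

510


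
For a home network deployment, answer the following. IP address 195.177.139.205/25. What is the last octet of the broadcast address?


Given: IP = 195.177.139.205, prefix = /25
Host bits = 32 - 25 = 7
Network last octet = 205 AND mask = 128
Host part size = 2^7 - 1 = 127
Broadcast last octet = 128 OR 127 = 255

255


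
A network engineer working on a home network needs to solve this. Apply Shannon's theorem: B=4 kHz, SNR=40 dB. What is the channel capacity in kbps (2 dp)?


Given: B = 4 kHz, SNR = 40 dB
SNR linear = 10^(40/10) = 10000
1 + SNR = 10001
log2(10001) = 13.2878566418
C = 4 * 1000 * 13.2878566418 = 53151.4266 bps
C = 53.151427 kbps -> 53.15 kbps (2 dp)

53.15


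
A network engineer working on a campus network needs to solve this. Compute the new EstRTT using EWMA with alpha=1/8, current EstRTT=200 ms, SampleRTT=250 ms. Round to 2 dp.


Given: EstRTT = 200 ms, SampleRTT = 250 ms, alpha = 1/8
New EstRTT = (1 - alpha) * EstRTT + alpha * SampleRTT
(7/8) * 200 = 175
(1/8) * 250 = 31.25
New EstRTT = 175 + 31.25 = 206.25 ms -> 206.25 ms (2 dp)

206.25


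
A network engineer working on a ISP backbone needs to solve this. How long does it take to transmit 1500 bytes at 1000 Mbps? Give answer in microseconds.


Given: packet = 1500 bytes, bandwidth = 1000 Mbps
Packet in bits = 1500 * 8 = 12000 bits
Bandwidth = 1000 * 10^6 = 1000000000 bps
Time = 12000 / 1000000000 seconds
Time in us = 12000 * 10^6 / 1000000000 = 12

12


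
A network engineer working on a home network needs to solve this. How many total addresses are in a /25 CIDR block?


Given: CIDR prefix /25
Host bits = 32 - 25 = 7
Total addresses = 2^7 = 128

128


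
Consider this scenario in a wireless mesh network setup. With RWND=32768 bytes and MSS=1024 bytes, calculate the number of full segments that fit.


Given: RWND = 32768 bytes, MSS = 1024 bytes
Full segments = floor(RWND / MSS)
Full segments = floor(32768 / 1024)
Full segments = floor(32.0) = 32

32


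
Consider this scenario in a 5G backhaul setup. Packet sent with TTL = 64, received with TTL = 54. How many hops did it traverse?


Given: initial TTL = 64, received TTL = 54
Hops = initial TTL - received TTL
Hops = 64 - 54 = 10

10


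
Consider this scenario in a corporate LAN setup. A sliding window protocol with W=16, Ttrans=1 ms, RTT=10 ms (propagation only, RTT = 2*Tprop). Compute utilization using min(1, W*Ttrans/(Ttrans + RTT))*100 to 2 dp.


Given: W = 16, Ttrans = 1 ms, RTT = 10 ms (= 2 * Tprop, Tprop = 5 ms)
Cycle time = Ttrans + RTT = 1 + 10 = 11 ms (first packet sent until its ACK returns)
W * Ttrans = 16 * 1 = 16 ms of sending per cycle
W * Ttrans / (Ttrans + RTT) = 16 / 11 = 1.454545
U = min(1, 1.454545) = 1.000000
U% = 100.00%

100.00


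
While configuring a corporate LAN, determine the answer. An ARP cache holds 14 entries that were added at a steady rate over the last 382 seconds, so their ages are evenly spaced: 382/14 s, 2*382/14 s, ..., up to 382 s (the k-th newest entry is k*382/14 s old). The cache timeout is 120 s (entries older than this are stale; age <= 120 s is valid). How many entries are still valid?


Ages are k * 382/14 s for k = 1..14 (spacing = 27.2857 s).
Entry k is valid iff k * 382/14 <= 120 iff k <= 14 * 120 / 382 = 4.3979
n_valid = floor(4.3979) = 4
(n_stale = 14 - 4 = 10)

4


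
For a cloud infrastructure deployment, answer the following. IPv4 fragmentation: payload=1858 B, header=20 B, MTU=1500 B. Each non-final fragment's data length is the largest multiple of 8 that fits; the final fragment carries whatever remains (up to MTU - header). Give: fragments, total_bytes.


Max data per non-final fragment = floor((MTU - header)/8)*8 = floor((1500 - 20)/8)*8 = floor(1480/8)*8 = 1480 B
Final fragment needs no 8-byte alignment: it can carry up to MTU - header = 1480 B
Non-final fragments needed = ceil((payload - 1480) / 1480) = ceil(378/1480) = ceil(0.2554) = 1
Number of fragments = 1 + 1 = 2
Fragment sizes (data): 1 * 1480 B + 378 B (last, 378 <= 1480 OK)
Total bytes sent = payload + n_frags * header = 1858 + 2*20 = 1858 + 40 = 1898 B

2, 1898


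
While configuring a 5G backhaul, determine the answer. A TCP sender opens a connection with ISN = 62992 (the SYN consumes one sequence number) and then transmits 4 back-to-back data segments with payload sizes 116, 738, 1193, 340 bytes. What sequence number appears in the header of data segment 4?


The SYN occupies sequence number ISN = 62992, so the first data byte is ISN + 1 = 62993.
SEQ of data segment i = (ISN + 1) + sum of payload sizes of segments 1..i-1.
Segment 1: SEQ = 62993, payload = 116 bytes
Segment 2: SEQ = 63109, payload = 738 bytes
Segment 3: SEQ = 63847, payload = 1193 bytes
Segment 4: SEQ = 65040, payload = 340 bytes
SEQ of segment 4 = 62993 + 116 + 738 + 1193 = 65040

65040


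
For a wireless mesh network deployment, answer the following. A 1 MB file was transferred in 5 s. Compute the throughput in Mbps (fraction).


Given: file = 1 MB, time = 5 s
File in Mb = 1 * 8 = 8 Mb
Throughput = 8 / 5 Mbps
Throughput = 8/5 Mbps

8/5


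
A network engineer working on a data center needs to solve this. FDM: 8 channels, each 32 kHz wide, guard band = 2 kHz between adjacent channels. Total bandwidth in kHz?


Given: 8 channels, 32 kHz each, guard = 2 kHz
Channel bandwidth = 8 * 32 = 256 kHz
Guard bands = 7 gaps * 2 kHz = 14 kHz
Total = 256 + 14 = 270 kHz

270


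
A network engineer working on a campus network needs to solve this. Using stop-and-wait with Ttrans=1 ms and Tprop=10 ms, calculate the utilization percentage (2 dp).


Given: Ttrans = 1 ms, Tprop = 10 ms
RTT = 2 * Tprop = 2 * 10 = 20 ms
U = Ttrans / (Ttrans + RTT)
U = 1 / (1 + 20)
U = 1 / 21 = 0.047619
U% = 4.76%

4.76


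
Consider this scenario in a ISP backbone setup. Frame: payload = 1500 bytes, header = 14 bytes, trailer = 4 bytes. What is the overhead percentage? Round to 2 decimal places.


Given: payload = 1500 B, header = 14 B, trailer = 4 B
Overhead bytes = header + trailer = 14 + 4 = 18
Total frame = payload + overhead = 1500 + 18 = 1518
Overhead % = 18 / 1518 * 100 = 1.1858% -> 1.19% (2 dp)

1.19
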